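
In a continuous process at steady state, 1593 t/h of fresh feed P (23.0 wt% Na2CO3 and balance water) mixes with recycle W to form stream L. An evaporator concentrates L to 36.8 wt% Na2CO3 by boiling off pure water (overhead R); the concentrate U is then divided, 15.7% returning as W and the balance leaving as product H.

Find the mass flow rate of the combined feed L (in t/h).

Overall Na2CO3 balance (none leaves overhead): Na2CO3 in fresh feed = Na2CO3 in product, i.e. 1593×0.230 = (1−0.157)·U·0.368.
U = 366.39/(0.368×0.843) = 1181 t/h.
Recycle W = 0.157×1181 = 185.42 t/h.
Combined feed L = 1593 + 185.42 = 1778.4 t/h.

1778 t/h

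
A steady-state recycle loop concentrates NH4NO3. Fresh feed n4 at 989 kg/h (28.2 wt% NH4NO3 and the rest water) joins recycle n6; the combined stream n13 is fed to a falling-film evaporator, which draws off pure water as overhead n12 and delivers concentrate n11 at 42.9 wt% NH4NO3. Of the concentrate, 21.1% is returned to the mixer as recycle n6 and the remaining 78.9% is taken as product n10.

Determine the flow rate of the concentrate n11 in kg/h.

Overall NH4NO3 balance (none leaves overhead): NH4NO3 in fresh feed = NH4NO3 in product, i.e. 989×0.282 = (1−0.211)·n11·0.429.
n11 = 278.9/(0.429×0.789) = 823.97 kg/h.

824 kg/h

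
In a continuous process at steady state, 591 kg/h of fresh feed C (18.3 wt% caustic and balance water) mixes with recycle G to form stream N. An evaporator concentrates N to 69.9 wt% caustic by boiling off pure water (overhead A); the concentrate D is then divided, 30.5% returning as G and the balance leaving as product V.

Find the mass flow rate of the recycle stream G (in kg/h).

67.9 kg/h

Overall caustic balance (none leaves overhead): caustic in fresh feed = caustic in product, i.e. 591×0.183 = (1−0.305)·D·0.699.
D = 108.15/(0.699×0.695) = 222.63 kg/h.
Recycle G = 0.305×222.63 = 67.901 kg/h.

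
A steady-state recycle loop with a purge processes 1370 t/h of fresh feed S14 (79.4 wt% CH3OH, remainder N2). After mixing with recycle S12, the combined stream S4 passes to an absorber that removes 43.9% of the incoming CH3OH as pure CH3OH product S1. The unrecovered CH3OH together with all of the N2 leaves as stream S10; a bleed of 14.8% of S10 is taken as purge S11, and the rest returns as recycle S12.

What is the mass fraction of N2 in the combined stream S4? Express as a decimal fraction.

N2 enters only via S14 and leaves only via the purge: 1370×0.206 = 0.148×(N2 in S10), and the absorber passes all N2, so N2 in S4 = N2 in S10 = 1906.9 t/h.
CH3OH in S4: m_A = 1370×0.794 + (1−0.148)·(1−0.439)·m_A, so m_A = 1087.8/0.5220 = 2083.8 t/h.
S4 = 2083.8 + 1906.9 = 3990.6 t/h.
N2 fraction in S4 = 1906.9/3990.6 = 0.478.

0.478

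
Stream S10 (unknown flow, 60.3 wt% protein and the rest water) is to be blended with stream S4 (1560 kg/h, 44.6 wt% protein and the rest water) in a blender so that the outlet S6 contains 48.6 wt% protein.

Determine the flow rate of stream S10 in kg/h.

533.3 kg/h

Let S10 be the unknown flow. Total out = 1560 + S10.
protein balance: 695.76 + 0.603·S10 = 0.486·(1560 + S10)
(0.603 − 0.486)·S10 = 0.486×1560 − 695.76 = 62.4
S10 = 62.4 / 0.117 = 533.33 kg/h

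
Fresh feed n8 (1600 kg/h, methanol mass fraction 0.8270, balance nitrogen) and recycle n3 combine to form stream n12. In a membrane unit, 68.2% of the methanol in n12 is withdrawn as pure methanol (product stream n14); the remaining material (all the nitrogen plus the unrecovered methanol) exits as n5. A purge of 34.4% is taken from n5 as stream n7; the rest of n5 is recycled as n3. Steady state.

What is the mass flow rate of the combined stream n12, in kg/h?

nitrogen enters only via n8 and leaves only via the purge: 1600×0.173 = 0.344×(nitrogen in n5), and the membrane unit passes all nitrogen, so nitrogen in n12 = nitrogen in n5 = 804.65 kg/h.
methanol in n12: m_A = 1600×0.827 + (1−0.344)·(1−0.682)·m_A, so m_A = 1323.2/0.7914 = 1672 kg/h.
n12 = 1672 + 804.65 = 2476.6 kg/h.

2477 kg/h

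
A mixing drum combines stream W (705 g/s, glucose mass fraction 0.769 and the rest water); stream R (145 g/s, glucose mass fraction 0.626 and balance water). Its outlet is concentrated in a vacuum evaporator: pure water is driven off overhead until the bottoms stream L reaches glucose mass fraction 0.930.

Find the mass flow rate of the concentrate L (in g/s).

glucose entering = 705×0.769 + 145×0.626 = 632.91 g/s.
All glucose reports to L, so L = 632.91/0.930 = 680.55 g/s.

680.6 g/s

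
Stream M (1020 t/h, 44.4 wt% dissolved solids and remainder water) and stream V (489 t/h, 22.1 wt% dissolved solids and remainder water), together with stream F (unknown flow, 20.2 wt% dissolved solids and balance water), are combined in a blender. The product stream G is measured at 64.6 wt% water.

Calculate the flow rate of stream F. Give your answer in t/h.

176.1 t/h

Let F be the unknown flow. Total out = 1509 + F.
water balance: 948.05 + 0.798·F = 0.646·(1509 + F)
(0.798 − 0.646)·F = 0.646×1509 − 948.05 = 26.763
F = 26.763 / 0.152 = 176.07 t/h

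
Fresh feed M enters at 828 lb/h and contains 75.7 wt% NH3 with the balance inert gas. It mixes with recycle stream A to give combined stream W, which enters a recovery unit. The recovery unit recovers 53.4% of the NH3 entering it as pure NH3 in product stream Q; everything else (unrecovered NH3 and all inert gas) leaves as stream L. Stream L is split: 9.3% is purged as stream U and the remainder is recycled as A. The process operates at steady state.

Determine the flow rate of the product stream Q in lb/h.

NH3 in W: m_A = 828×0.757 + (1−0.093)·(1−0.534)·m_A, so m_A = 626.8/0.5773 = 1085.7 lb/h.
Product Q = 0.534×1085.7 = 579.75 lb/h.

579.7 lb/h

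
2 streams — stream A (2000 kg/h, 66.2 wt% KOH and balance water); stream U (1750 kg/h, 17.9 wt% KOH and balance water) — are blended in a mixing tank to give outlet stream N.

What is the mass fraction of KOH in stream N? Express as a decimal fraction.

Total flow out = 2000 + 1750 = 3750 kg/h.
KOH in = 2000×0.662 + 1750×0.179 = 1637.2 kg/h.
KOH mass fraction in N = 1637.2/3750 = 0.437.

0.437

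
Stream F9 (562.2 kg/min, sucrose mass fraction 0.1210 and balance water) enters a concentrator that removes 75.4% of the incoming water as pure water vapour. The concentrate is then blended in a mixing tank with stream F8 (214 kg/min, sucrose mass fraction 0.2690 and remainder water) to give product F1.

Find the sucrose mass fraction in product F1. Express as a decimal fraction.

Vapour removed = 0.754×0.879×562.2 = 372.61 kg/min; concentrate = 189.59 kg/min.
sucrose reaching the mixer = 68.026 (from concentrate) + 214×0.269 = 125.59 kg/min.
Product flow = 189.59 + 214 = 403.59 kg/min; sucrose fraction = 0.3112.

0.3112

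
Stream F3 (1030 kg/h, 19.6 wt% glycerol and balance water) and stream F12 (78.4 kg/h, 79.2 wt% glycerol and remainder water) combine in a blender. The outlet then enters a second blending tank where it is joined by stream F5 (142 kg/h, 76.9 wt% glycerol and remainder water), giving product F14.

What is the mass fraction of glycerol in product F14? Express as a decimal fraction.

Overall, product flow = 1250.4 kg/h.
glycerol in = 1030×0.196 + 78.4×0.792 + 142×0.769 = 373.17 kg/h.
glycerol fraction in F14 = 0.2984.

0.2984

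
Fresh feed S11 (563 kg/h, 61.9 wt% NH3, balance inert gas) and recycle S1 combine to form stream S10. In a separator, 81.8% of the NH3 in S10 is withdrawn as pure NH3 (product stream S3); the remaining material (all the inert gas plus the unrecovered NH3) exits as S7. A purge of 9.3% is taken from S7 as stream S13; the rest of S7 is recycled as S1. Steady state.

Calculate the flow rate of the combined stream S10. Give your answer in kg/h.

2724 kg/h

inert gas enters only via S11 and leaves only via the purge: 563×0.381 = 0.093×(inert gas in S7), and the separator passes all inert gas, so inert gas in S10 = inert gas in S7 = 2306.5 kg/h.
NH3 in S10: m_A = 563×0.619 + (1−0.093)·(1−0.818)·m_A, so m_A = 348.5/0.8349 = 417.4 kg/h.
S10 = 417.4 + 2306.5 = 2723.9 kg/h.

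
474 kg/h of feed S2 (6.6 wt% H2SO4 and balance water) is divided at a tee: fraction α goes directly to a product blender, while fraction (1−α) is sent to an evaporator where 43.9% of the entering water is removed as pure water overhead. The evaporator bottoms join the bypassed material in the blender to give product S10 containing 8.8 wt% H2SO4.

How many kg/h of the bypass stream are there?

All 474×0.066 = 31.284 kg/h of H2SO4 reaches S10, so S10 = 31.284/0.088 = 355.5 kg/h and vapour = 118.5 kg/h.
The evaporator receives (1−α)·474 of feed at 0.934 water and removes 0.439 of that water:
0.439×0.934×(1−α)×474 = 118.5
(1−α) = 118.5/194.35 = 0.6097;  α = 0.3903.
Bypass flow = 0.3903×474 = 184.99 kg/h.

185 kg/h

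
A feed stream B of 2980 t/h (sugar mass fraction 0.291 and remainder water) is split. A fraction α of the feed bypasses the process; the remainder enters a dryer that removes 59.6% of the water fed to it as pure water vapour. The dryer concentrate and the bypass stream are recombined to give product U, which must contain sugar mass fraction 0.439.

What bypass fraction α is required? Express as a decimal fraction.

All 2980×0.291 = 867.18 t/h of sugar reaches U, so U = 867.18/0.439 = 1975.4 t/h and vapour = 1004.6 t/h.
The evaporator receives (1−α)·2980 of feed at 0.709 water and removes 0.596 of that water:
0.596×0.709×(1−α)×2980 = 1004.6
(1−α) = 1004.6/1259.2 = 0.7978;  α = 0.2022.

0.202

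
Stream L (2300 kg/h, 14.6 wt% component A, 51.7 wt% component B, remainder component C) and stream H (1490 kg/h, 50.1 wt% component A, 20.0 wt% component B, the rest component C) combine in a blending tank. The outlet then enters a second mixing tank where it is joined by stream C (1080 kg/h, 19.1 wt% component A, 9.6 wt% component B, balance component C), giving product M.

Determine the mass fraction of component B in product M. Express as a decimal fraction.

0.327

Overall, product flow = 4870 kg/h.
component B in = 2300×0.517 + 1490×0.200 + 1080×0.096 = 1590.8 kg/h.
component B fraction in M = 0.327.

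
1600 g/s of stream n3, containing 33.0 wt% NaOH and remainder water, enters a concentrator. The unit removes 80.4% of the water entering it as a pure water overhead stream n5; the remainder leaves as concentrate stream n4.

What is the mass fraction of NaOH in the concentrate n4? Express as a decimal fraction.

0.7153

NaOH is not removed: 1600×0.330 = 528 g/s of NaOH enters n4.
water entering = 1600×0.670 = 1072 g/s; overhead removed = 0.804×1072 = 861.89 g/s.
Concentrate = 1600 − 861.89 = 738.11 g/s.
Mass fraction = 528/738.11 = 0.7153.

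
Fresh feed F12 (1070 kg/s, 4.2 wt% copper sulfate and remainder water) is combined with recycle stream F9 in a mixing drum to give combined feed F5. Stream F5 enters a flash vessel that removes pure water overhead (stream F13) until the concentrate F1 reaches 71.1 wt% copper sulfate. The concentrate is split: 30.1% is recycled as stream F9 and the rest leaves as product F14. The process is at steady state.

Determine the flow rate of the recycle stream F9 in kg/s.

27.22 kg/s

Overall copper sulfate balance (none leaves overhead): copper sulfate in fresh feed = copper sulfate in product, i.e. 1070×0.042 = (1−0.301)·F1·0.711.
F1 = 44.94/(0.711×0.699) = 90.425 kg/s.
Recycle F9 = 0.301×90.425 = 27.218 kg/s.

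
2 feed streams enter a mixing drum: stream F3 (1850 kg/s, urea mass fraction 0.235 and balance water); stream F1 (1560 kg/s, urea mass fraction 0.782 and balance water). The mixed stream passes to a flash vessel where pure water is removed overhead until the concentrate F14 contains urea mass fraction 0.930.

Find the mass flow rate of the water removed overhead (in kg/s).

1631 kg/s

urea entering = 1850×0.235 + 1560×0.782 = 1654.7 kg/s.
All urea reports to F14, so F14 = 1654.7/0.930 = 1779.2 kg/s.
Total feed = 3410 kg/s; overhead = 3410 − 1779.2 = 1630.8 kg/s.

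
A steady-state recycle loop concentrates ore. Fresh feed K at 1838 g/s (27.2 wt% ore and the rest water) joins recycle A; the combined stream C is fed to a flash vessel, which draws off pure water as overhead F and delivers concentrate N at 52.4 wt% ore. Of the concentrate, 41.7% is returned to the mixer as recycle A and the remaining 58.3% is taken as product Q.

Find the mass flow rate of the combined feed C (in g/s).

Overall ore balance (none leaves overhead): ore in fresh feed = ore in product, i.e. 1838×0.272 = (1−0.417)·N·0.524.
N = 499.94/(0.524×0.583) = 1636.5 g/s.
Recycle A = 0.417×1636.5 = 682.42 g/s.
Combined feed C = 1838 + 682.42 = 2520.4 g/s.

2520 g/s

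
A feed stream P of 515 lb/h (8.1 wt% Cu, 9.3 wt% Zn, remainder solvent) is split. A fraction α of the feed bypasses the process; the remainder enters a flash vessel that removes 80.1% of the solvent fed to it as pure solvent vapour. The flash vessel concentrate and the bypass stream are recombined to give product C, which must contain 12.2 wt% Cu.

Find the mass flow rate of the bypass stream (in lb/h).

253.4 lb/h

All 515×0.081 = 41.715 lb/h of Cu reaches C, so C = 41.715/0.122 = 341.93 lb/h and vapour = 173.07 lb/h.
The evaporator receives (1−α)·515 of feed at 0.826 solvent and removes 0.801 of that solvent:
0.801×0.826×(1−α)×515 = 173.07
(1−α) = 173.07/340.74 = 0.5079;  α = 0.4921.
Bypass flow = 0.4921×515 = 253.41 lb/h.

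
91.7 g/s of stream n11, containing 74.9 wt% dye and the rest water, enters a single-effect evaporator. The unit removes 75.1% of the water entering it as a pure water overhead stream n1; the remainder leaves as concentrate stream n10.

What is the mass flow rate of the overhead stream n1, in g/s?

17.29 g/s

water entering = 91.7×0.251 = 23.017 g/s; overhead removed = 0.751×23.017 = 17.286 g/s.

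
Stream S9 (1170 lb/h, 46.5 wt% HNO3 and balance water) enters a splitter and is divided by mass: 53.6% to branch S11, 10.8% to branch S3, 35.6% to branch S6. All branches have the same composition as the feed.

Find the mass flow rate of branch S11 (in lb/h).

Branch S11 flow = 0.536×1170 = 627.12 lb/h.

627.1 lb/h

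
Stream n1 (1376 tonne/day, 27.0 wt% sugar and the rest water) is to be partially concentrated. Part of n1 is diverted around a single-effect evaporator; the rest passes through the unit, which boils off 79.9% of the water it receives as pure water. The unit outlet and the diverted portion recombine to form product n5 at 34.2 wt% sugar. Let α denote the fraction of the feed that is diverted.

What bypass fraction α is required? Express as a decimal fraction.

0.639

All 1376×0.270 = 371.52 tonne/day of sugar reaches n5, so n5 = 371.52/0.342 = 1086.3 tonne/day and vapour = 289.68 tonne/day.
The evaporator receives (1−α)·1376 of feed at 0.730 water and removes 0.799 of that water:
0.799×0.730×(1−α)×1376 = 289.68
(1−α) = 289.68/802.58 = 0.3609;  α = 0.6391.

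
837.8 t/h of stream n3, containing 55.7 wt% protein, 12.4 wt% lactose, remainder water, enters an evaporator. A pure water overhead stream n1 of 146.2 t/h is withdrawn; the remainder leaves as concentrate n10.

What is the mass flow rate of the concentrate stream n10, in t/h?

Concentrate = 837.8 − 146.2 = 691.6 t/h.

691.6 t/h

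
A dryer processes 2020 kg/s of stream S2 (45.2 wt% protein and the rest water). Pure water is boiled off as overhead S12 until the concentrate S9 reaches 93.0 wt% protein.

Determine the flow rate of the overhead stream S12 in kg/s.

1038 kg/s

protein is conserved: 2020×0.452 = 913.04 kg/s all reports to the concentrate.
Concentrate = 913.04/(target fraction) = 981.76 kg/s.
Overhead = 2020 − 981.76 = 1038.2 kg/s.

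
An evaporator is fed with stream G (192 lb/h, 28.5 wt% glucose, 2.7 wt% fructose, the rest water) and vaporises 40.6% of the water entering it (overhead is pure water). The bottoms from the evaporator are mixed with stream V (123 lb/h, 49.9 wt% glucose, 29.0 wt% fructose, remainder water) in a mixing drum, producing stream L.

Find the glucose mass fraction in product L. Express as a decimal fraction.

Vapour removed = 0.406×0.688×192 = 53.631 lb/h; concentrate = 138.37 lb/h.
glucose reaching the mixer = 54.72 (from concentrate) + 123×0.499 = 116.1 lb/h.
Product flow = 138.37 + 123 = 261.37 lb/h; glucose fraction = 0.444.

0.444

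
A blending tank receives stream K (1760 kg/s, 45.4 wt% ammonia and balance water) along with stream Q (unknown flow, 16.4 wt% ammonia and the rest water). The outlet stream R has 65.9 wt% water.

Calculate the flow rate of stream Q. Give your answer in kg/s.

Let Q be the unknown flow. Total out = 1760 + Q.
water balance: 960.96 + 0.836·Q = 0.659·(1760 + Q)
(0.836 − 0.659)·Q = 0.659×1760 − 960.96 = 198.88
Q = 198.88 / 0.177 = 1123.6 kg/s

1124 kg/s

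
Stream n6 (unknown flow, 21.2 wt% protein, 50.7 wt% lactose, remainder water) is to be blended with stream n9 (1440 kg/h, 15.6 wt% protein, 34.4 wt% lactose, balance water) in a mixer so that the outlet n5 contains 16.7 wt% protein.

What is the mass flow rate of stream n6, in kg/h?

352 kg/h

Let n6 be the unknown flow. Total out = 1440 + n6.
protein balance: 224.64 + 0.212·n6 = 0.167·(1440 + n6)
(0.212 − 0.167)·n6 = 0.167×1440 − 224.64 = 15.84
n6 = 15.84 / 0.045 = 352 kg/h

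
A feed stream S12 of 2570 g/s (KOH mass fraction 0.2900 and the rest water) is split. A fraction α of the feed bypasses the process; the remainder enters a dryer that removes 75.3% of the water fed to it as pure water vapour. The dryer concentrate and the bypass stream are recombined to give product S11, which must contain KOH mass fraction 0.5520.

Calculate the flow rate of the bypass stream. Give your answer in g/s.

288.4 g/s

All 2570×0.290 = 745.3 g/s of KOH reaches S11, so S11 = 745.3/0.552 = 1350.2 g/s and vapour = 1219.8 g/s.
The evaporator receives (1−α)·2570 of feed at 0.710 water and removes 0.753 of that water:
0.753×0.710×(1−α)×2570 = 1219.8
(1−α) = 1219.8/1374 = 0.8878;  α = 0.1122.
Bypass flow = 0.1122×2570 = 288.39 g/s.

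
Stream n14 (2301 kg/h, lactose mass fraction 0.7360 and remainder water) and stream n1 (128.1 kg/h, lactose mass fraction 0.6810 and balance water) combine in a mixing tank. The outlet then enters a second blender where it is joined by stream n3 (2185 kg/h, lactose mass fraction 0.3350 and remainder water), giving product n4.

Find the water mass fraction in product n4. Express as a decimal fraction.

Overall, product flow = 4614.1 kg/h.
water in = 2301×0.264 + 128.1×0.319 + 2185×0.665 = 2101.4 kg/h.
water fraction in n4 = 0.4554.

0.4554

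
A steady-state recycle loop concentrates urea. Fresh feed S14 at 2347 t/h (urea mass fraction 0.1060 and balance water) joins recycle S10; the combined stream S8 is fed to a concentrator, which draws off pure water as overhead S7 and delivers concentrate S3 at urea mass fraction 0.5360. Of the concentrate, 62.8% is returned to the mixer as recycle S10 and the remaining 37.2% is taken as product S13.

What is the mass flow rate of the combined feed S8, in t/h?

Overall urea balance (none leaves overhead): urea in fresh feed = urea in product, i.e. 2347×0.106 = (1−0.628)·S3·0.536.
S3 = 248.78/(0.536×0.372) = 1247.7 t/h.
Recycle S10 = 0.628×1247.7 = 783.56 t/h.
Combined feed S8 = 2347 + 783.56 = 3130.6 t/h.

3131 t/h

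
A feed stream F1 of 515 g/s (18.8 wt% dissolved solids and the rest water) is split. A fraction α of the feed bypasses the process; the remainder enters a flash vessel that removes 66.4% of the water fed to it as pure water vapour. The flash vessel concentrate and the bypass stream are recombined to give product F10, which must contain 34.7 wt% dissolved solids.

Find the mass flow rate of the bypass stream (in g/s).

77.33 g/s

All 515×0.188 = 96.82 g/s of dissolved solids reaches F10, so F10 = 96.82/0.347 = 279.02 g/s and vapour = 235.98 g/s.
The evaporator receives (1−α)·515 of feed at 0.812 water and removes 0.664 of that water:
0.664×0.812×(1−α)×515 = 235.98
(1−α) = 235.98/277.67 = 0.8499;  α = 0.1501.
Bypass flow = 0.1501×515 = 77.326 g/s.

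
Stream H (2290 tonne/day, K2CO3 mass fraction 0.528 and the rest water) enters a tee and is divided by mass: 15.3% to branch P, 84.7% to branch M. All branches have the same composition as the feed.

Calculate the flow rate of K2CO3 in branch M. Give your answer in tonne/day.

Branch M total = 0.847×2290 = 1939.6 tonne/day.
K2CO3 in M = 0.528×1939.6 = 1024.1 tonne/day.

1024 tonne/day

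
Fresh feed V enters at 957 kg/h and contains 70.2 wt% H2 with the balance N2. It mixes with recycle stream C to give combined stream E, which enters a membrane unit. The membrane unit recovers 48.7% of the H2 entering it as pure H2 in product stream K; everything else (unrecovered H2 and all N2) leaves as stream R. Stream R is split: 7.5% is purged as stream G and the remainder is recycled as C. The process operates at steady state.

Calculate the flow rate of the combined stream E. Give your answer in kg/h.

N2 enters only via V and leaves only via the purge: 957×0.298 = 0.075×(N2 in R), and the membrane unit passes all N2, so N2 in E = N2 in R = 3802.5 kg/h.
H2 in E: m_A = 957×0.702 + (1−0.075)·(1−0.487)·m_A, so m_A = 671.81/0.5255 = 1278.5 kg/h.
E = 1278.5 + 3802.5 = 5081 kg/h.

5081 kg/h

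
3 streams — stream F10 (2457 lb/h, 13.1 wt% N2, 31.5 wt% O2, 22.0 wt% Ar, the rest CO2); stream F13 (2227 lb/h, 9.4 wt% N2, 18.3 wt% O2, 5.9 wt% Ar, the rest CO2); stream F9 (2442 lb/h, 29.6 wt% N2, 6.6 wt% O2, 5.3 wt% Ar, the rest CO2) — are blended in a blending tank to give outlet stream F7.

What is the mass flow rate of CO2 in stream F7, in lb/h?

CO2 out = CO2 in = 2457×0.334 + 2227×0.664 + 2442×0.585 = 3727.9 lb/h.

3728 lb/h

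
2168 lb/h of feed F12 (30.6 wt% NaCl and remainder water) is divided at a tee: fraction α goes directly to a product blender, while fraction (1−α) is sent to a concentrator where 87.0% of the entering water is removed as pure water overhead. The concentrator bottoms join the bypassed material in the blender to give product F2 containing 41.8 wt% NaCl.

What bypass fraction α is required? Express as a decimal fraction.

All 2168×0.306 = 663.41 lb/h of NaCl reaches F2, so F2 = 663.41/0.418 = 1587.1 lb/h and vapour = 580.9 lb/h.
The evaporator receives (1−α)·2168 of feed at 0.694 water and removes 0.870 of that water:
0.870×0.694×(1−α)×2168 = 580.9
(1−α) = 580.9/1309 = 0.4438;  α = 0.5562.

0.556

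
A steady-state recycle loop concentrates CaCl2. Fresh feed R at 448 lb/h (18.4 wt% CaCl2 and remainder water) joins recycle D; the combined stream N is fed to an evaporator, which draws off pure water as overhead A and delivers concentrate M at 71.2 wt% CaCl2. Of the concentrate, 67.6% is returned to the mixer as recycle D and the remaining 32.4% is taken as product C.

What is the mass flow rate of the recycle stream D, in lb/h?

241.6 lb/h

Overall CaCl2 balance (none leaves overhead): CaCl2 in fresh feed = CaCl2 in product, i.e. 448×0.184 = (1−0.676)·M·0.712.
M = 82.432/(0.712×0.324) = 357.33 lb/h.
Recycle D = 0.676×357.33 = 241.56 lb/h.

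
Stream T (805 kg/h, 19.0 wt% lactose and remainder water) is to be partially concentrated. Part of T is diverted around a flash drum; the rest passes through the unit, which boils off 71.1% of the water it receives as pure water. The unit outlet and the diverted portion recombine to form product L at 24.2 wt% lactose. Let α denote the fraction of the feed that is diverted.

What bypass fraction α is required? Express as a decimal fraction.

All 805×0.190 = 152.95 kg/h of lactose reaches L, so L = 152.95/0.242 = 632.02 kg/h and vapour = 172.98 kg/h.
The evaporator receives (1−α)·805 of feed at 0.810 water and removes 0.711 of that water:
0.711×0.810×(1−α)×805 = 172.98
(1−α) = 172.98/463.61 = 0.3731;  α = 0.6269.

0.627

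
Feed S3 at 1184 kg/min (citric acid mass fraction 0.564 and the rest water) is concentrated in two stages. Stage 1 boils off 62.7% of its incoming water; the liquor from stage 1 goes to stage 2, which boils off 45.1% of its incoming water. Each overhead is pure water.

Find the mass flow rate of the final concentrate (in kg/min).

water in feed = 1184×0.436 = 516.22 kg/min.
After stage 1: water left = (1−0.627)×516.22 = 192.55; stream total = 860.33 kg/min.
After stage 2: water left = (1−0.451)×192.55 = 105.71; final concentrate = 773.49 kg/min.

773.5 kg/min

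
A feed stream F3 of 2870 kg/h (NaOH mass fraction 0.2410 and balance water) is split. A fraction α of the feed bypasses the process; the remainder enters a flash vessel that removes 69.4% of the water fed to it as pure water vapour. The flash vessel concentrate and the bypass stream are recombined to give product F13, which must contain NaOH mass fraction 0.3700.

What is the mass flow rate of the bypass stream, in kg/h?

970.4 kg/h

All 2870×0.241 = 691.67 kg/h of NaOH reaches F13, so F13 = 691.67/0.370 = 1869.4 kg/h and vapour = 1000.6 kg/h.
The evaporator receives (1−α)·2870 of feed at 0.759 water and removes 0.694 of that water:
0.694×0.759×(1−α)×2870 = 1000.6
(1−α) = 1000.6/1511.8 = 0.6619;  α = 0.3381.
Bypass flow = 0.3381×2870 = 970.37 kg/h.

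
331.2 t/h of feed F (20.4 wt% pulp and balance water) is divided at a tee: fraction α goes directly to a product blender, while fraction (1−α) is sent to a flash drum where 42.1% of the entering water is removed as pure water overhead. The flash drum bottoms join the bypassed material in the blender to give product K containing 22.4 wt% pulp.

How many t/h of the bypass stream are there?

243 t/h

All 331.2×0.204 = 67.565 t/h of pulp reaches K, so K = 67.565/0.224 = 301.63 t/h and vapour = 29.571 t/h.
The evaporator receives (1−α)·331.2 of feed at 0.796 water and removes 0.421 of that water:
0.421×0.796×(1−α)×331.2 = 29.571
(1−α) = 29.571/110.99 = 0.2664;  α = 0.7336.
Bypass flow = 0.7336×331.2 = 242.96 t/h.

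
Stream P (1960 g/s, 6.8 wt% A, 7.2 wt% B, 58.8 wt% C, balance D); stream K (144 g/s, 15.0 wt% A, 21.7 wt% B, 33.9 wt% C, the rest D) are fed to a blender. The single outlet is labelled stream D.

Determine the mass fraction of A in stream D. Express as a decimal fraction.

Total flow out = 1960 + 144 = 2104 g/s.
A in = 1960×0.068 + 144×0.150 = 154.88 g/s.
A mass fraction in D = 154.88/2104 = 0.074.

0.074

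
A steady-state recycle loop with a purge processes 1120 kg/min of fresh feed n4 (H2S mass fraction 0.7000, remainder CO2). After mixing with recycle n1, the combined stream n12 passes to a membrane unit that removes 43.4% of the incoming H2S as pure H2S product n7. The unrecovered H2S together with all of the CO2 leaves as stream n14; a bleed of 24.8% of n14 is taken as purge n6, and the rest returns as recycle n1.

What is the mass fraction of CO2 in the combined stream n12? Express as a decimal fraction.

0.4981

CO2 enters only via n4 and leaves only via the purge: 1120×0.300 = 0.248×(CO2 in n14), and the membrane unit passes all CO2, so CO2 in n12 = CO2 in n14 = 1354.8 kg/min.
H2S in n12: m_A = 1120×0.700 + (1−0.248)·(1−0.434)·m_A, so m_A = 784/0.5744 = 1365 kg/min.
n12 = 1365 + 1354.8 = 2719.8 kg/min.
CO2 fraction in n12 = 1354.8/2719.8 = 0.4981.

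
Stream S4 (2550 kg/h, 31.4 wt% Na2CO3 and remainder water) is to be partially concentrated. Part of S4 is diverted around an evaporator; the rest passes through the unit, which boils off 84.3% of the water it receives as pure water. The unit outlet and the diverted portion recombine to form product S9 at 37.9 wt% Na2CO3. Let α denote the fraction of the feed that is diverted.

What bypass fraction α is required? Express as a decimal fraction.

0.703

All 2550×0.314 = 800.7 kg/h of Na2CO3 reaches S9, so S9 = 800.7/0.379 = 2112.7 kg/h and vapour = 437.34 kg/h.
The evaporator receives (1−α)·2550 of feed at 0.686 water and removes 0.843 of that water:
0.843×0.686×(1−α)×2550 = 437.34
(1−α) = 437.34/1474.7 = 0.2966;  α = 0.7034.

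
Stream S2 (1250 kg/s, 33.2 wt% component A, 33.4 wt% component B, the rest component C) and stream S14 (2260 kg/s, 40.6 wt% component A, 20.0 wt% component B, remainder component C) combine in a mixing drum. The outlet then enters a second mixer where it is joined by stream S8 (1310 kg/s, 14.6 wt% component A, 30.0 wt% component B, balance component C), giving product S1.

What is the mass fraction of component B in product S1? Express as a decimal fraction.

0.262

Overall, product flow = 4820 kg/s.
component B in = 1250×0.334 + 2260×0.200 + 1310×0.300 = 1262.5 kg/s.
component B fraction in S1 = 0.262.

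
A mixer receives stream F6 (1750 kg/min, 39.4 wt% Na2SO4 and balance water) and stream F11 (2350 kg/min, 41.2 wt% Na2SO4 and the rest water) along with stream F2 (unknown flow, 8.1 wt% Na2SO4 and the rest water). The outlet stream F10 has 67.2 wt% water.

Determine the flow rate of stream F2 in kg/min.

Let F2 be the unknown flow. Total out = 4100 + F2.
water balance: 2442.3 + 0.919·F2 = 0.672·(4100 + F2)
(0.919 − 0.672)·F2 = 0.672×4100 − 2442.3 = 312.9
F2 = 312.9 / 0.247 = 1266.8 kg/min

1267 kg/min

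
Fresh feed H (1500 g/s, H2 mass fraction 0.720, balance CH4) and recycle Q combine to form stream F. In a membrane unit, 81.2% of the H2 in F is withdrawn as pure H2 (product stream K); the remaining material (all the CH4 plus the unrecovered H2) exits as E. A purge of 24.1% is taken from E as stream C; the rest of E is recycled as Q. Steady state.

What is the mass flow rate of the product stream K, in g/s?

1023 g/s

H2 in F: m_A = 1500×0.720 + (1−0.241)·(1−0.812)·m_A, so m_A = 1080/0.8573 = 1259.8 g/s.
Product K = 0.812×1259.8 = 1022.9 g/s.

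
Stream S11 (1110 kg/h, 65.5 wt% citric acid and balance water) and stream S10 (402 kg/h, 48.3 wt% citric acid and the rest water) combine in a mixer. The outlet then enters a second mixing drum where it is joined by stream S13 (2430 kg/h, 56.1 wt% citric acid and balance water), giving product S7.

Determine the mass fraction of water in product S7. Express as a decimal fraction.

Overall, product flow = 3942 kg/h.
water in = 1110×0.345 + 402×0.517 + 2430×0.439 = 1657.6 kg/h.
water fraction in S7 = 0.4205.

0.4205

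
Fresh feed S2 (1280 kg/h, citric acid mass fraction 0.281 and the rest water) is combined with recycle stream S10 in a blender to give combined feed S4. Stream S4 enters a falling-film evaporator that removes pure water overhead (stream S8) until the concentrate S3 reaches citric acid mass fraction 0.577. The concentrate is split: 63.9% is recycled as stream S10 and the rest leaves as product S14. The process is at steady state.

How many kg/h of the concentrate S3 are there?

Overall citric acid balance (none leaves overhead): citric acid in fresh feed = citric acid in product, i.e. 1280×0.281 = (1−0.639)·S3·0.577.
S3 = 359.68/(0.577×0.361) = 1726.8 kg/h.

1727 kg/h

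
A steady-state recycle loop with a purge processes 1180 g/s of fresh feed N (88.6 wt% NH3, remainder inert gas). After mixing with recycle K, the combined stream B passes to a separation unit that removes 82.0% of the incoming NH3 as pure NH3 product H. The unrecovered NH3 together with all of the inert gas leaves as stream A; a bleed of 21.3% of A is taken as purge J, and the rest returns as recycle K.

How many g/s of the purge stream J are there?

inert gas enters only via N and leaves only via the purge: 1180×0.114 = 0.213×(inert gas in A), and the separation unit passes all inert gas, so inert gas in B = inert gas in A = 631.55 g/s.
NH3 in B: m_A = 1180×0.886 + (1−0.213)·(1−0.820)·m_A, so m_A = 1045.5/0.8583 = 1218 g/s.
A = (1−0.820)×1218 + 631.55 = 850.79 g/s.
Purge J = 0.213×850.79 = 181.22 g/s.

181.2 g/s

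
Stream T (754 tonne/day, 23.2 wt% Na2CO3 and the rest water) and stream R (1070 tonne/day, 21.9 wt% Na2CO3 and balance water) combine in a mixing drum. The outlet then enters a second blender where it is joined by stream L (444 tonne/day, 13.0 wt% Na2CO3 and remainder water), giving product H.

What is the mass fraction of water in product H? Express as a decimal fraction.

Overall, product flow = 2268 tonne/day.
water in = 754×0.768 + 1070×0.781 + 444×0.870 = 1801 tonne/day.
water fraction in H = 0.794.

0.794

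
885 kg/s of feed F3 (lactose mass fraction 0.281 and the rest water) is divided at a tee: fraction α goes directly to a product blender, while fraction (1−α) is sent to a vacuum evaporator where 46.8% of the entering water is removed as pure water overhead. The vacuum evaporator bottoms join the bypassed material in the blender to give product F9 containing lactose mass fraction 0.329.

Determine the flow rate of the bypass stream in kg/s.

All 885×0.281 = 248.69 kg/s of lactose reaches F9, so F9 = 248.69/0.329 = 755.88 kg/s and vapour = 129.12 kg/s.
The evaporator receives (1−α)·885 of feed at 0.719 water and removes 0.468 of that water:
0.468×0.719×(1−α)×885 = 129.12
(1−α) = 129.12/297.8 = 0.4336;  α = 0.5664.
Bypass flow = 0.5664×885 = 501.28 kg/s.

501.3 kg/s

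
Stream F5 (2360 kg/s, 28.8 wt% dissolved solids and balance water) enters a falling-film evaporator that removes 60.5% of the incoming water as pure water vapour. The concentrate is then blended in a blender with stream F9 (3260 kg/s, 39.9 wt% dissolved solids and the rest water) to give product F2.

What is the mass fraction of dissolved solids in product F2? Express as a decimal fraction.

0.430

Vapour removed = 0.605×0.712×2360 = 1016.6 kg/s; concentrate = 1343.4 kg/s.
dissolved solids reaching the mixer = 679.68 (from concentrate) + 3260×0.399 = 1980.4 kg/s.
Product flow = 1343.4 + 3260 = 4603.4 kg/s; dissolved solids fraction = 0.430.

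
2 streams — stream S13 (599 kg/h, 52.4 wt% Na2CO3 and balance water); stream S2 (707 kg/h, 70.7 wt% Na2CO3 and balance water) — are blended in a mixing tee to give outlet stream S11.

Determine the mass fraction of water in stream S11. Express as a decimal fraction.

0.377

Total flow out = 599 + 707 = 1306 kg/h.
water in = 599×0.476 + 707×0.293 = 492.27 kg/h.
water mass fraction in S11 = 492.27/1306 = 0.377.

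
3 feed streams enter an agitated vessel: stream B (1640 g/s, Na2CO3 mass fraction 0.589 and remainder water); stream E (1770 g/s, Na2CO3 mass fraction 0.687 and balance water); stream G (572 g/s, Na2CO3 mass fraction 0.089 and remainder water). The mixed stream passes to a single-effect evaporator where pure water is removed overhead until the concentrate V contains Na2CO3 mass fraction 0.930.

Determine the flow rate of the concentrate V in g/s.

2401 g/s

Na2CO3 entering = 1640×0.589 + 1770×0.687 + 572×0.089 = 2232.9 g/s.
All Na2CO3 reports to V, so V = 2232.9/0.930 = 2400.9 g/s.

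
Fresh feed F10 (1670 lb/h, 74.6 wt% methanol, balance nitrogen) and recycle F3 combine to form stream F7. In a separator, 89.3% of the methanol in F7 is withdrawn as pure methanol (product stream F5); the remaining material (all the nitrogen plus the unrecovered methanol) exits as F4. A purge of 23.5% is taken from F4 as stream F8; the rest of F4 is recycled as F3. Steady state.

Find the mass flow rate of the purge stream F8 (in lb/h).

458.3 lb/h

nitrogen enters only via F10 and leaves only via the purge: 1670×0.254 = 0.235×(nitrogen in F4), and the separator passes all nitrogen, so nitrogen in F7 = nitrogen in F4 = 1805 lb/h.
methanol in F7: m_A = 1670×0.746 + (1−0.235)·(1−0.893)·m_A, so m_A = 1245.8/0.9181 = 1356.9 lb/h.
F4 = (1−0.893)×1356.9 + 1805 = 1950.2 lb/h.
Purge F8 = 0.235×1950.2 = 458.3 lb/h.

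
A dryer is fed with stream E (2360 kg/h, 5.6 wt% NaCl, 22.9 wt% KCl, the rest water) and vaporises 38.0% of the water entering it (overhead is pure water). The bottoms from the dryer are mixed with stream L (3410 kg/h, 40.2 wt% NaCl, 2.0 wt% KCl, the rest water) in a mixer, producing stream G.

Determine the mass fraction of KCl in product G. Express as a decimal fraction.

Vapour removed = 0.380×0.715×2360 = 641.21 kg/h; concentrate = 1718.8 kg/h.
KCl reaching the mixer = 540.44 (from concentrate) + 3410×0.020 = 608.64 kg/h.
Product flow = 1718.8 + 3410 = 5128.8 kg/h; KCl fraction = 0.119.

0.119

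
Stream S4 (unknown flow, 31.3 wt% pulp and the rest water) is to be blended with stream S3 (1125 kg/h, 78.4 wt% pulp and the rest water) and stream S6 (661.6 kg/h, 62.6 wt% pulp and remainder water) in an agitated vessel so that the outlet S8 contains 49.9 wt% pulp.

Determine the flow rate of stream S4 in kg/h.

Let S4 be the unknown flow. Total out = 1786.6 + S4.
pulp balance: 1296.2 + 0.313·S4 = 0.499·(1786.6 + S4)
(0.313 − 0.499)·S4 = 0.499×1786.6 − 1296.2 = -404.65
S4 = -404.65 / -0.186 = 2175.5 kg/h

2176 kg/h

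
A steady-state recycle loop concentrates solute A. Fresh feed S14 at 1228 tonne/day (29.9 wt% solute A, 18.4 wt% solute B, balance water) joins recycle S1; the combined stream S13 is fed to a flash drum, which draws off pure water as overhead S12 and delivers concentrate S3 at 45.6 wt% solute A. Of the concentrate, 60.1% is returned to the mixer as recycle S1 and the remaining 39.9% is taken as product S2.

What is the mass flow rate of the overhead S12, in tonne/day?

422.8 tonne/day

Overall solute A balance (none leaves overhead): solute A in fresh feed = solute A in product, i.e. 1228×0.299 = (1−0.601)·S3·0.456.
S3 = 367.17/(0.456×0.399) = 2018 tonne/day.
Recycle S1 = 0.601×2018 = 1212.8 tonne/day.
Combined feed S13 = 1228 + 1212.8 = 2440.8 tonne/day.
Overhead S12 = S13 − S3 = 2440.8 − 2018 = 422.8 tonne/day.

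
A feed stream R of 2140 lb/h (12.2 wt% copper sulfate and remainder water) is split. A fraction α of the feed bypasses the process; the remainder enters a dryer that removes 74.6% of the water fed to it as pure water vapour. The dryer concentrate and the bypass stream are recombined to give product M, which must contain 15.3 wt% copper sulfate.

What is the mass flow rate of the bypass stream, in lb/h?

1478 lb/h

All 2140×0.122 = 261.08 lb/h of copper sulfate reaches M, so M = 261.08/0.153 = 1706.4 lb/h and vapour = 433.59 lb/h.
The evaporator receives (1−α)·2140 of feed at 0.878 water and removes 0.746 of that water:
0.746×0.878×(1−α)×2140 = 433.59
(1−α) = 433.59/1401.7 = 0.3093;  α = 0.6907.
Bypass flow = 0.6907×2140 = 1478 lb/h.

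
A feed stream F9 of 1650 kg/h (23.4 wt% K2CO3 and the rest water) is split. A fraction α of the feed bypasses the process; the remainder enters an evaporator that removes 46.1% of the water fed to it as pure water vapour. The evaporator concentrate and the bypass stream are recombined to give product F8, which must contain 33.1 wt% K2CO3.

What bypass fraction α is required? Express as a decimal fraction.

0.170

All 1650×0.234 = 386.1 kg/h of K2CO3 reaches F8, so F8 = 386.1/0.331 = 1166.5 kg/h and vapour = 483.53 kg/h.
The evaporator receives (1−α)·1650 of feed at 0.766 water and removes 0.461 of that water:
0.461×0.766×(1−α)×1650 = 483.53
(1−α) = 483.53/582.66 = 0.8299;  α = 0.1701.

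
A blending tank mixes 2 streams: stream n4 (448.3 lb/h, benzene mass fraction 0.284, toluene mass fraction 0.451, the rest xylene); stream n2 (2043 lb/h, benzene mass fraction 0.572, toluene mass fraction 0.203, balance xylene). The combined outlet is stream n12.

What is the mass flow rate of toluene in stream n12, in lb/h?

toluene out = toluene in = 448.3×0.451 + 2043×0.203 = 616.91 lb/h.

616.9 lb/h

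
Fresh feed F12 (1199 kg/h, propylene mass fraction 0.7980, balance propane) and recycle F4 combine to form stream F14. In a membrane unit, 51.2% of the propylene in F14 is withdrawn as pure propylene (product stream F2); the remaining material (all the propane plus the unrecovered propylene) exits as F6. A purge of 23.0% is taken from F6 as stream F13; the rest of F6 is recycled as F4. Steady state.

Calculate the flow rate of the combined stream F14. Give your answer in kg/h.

2586 kg/h

propane enters only via F12 and leaves only via the purge: 1199×0.202 = 0.230×(propane in F6), and the membrane unit passes all propane, so propane in F14 = propane in F6 = 1053 kg/h.
propylene in F14: m_A = 1199×0.798 + (1−0.230)·(1−0.512)·m_A, so m_A = 956.8/0.6242 = 1532.7 kg/h.
F14 = 1532.7 + 1053 = 2585.8 kg/h.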